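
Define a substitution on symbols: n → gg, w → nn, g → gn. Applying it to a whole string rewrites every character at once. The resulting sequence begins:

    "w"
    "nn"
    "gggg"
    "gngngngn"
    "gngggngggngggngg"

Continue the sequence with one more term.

φ(gngggngggngggngg) expands symbol-by-symbol to gn gg gn gn gn gg gn gn gn gg gn gn gn gg gn gn; joining the 16 pieces gives the next term.

gngggngngngggngngngggngngngggngn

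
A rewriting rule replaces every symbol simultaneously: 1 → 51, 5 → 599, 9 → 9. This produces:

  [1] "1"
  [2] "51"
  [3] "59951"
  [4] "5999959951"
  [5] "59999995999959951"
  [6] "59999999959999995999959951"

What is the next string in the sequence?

5999999999959999999959999995999959951

φ(59999999959999995999959951) expands symbol-by-symbol to 599 9 9 9 9 9 9 9 9 599 9 9 9 9 9 9 599 9 9 9 9 599 9 9 599 51; joining the 26 pieces gives the next term.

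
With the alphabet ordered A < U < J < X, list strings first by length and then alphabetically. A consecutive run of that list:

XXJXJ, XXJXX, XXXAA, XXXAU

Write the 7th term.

XXXUA

Stepping forward 3 times from XXXAU: XXXAU → XXXAJ → XXXAX, then the target.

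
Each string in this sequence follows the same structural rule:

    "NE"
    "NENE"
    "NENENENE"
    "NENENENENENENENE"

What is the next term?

NENENENENENENENENENENENENENENENE

Each string is two copies of the previous one concatenated.
So the next term is two copies of NENENENENENENENE.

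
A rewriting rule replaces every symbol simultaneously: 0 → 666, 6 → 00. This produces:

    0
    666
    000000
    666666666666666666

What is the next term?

Rewriting the 18 symbols of 666666666666666666 one by one yields 00 00 00 00 00 00 00 00 00 00 00 00 00 00 00 00 00 00; concatenated:

000000000000000000000000000000000000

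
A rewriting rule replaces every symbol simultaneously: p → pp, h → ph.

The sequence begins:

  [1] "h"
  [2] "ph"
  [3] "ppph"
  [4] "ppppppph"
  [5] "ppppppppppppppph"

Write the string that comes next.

Replace each of the 16 characters of ppppppppppppppph in place — pp pp pp pp pp pp pp pp pp pp pp pp pp pp pp ph — and concatenate.

ppppppppppppppppppppppppppppppph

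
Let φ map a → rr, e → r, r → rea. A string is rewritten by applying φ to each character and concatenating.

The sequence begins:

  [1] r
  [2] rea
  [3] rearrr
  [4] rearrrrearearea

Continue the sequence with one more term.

rearrrrearearearearrrrearrrrearrr

Replace each of the 15 characters of rearrrrearearea in place — rea r rr rea rea rea rea r rr rea r rr rea r rr — and concatenate.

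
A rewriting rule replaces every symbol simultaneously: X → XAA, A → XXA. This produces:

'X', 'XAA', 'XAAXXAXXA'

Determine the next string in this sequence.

Rewriting each symbol of XAAXXAXXA: X→XAA, A→XXA, A→XXA, X→XAA, X→XAA, A→XXA, X→XAA, X→XAA, A→XXA, which concatenates to XAA XXA XXA XAA XAA XXA XAA XAA XXA.

XAAXXAXXAXAAXAAXXAXAAXAAXXA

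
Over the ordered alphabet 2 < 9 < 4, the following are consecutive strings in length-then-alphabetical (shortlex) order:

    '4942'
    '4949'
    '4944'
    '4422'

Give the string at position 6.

4424

Advancing 2 positions from 4422 through 4422 → 4429 reaches term 6.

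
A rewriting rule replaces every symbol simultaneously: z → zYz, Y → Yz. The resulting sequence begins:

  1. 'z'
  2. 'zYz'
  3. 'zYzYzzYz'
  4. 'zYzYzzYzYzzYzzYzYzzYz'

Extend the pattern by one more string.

φ(zYzYzzYzYzzYzzYzYzzYz) expands symbol-by-symbol to zYz Yz zYz Yz zYz zYz Yz zYz Yz zYz zYz Yz zYz zYz Yz zYz Yz zYz zYz Yz zYz; joining the 21 pieces gives the next term.

zYzYzzYzYzzYzzYzYzzYzYzzYzzYzYzzYzzYzYzzYzYzzYzzYzYzzYz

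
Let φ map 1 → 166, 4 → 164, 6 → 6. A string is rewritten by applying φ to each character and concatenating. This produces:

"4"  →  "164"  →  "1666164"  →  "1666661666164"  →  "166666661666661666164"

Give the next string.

Applying the rule to each of the 21 symbols of 166666661666661666164 gives the pieces 166 6 6 6 6 6 6 6 166 6 6 6 6 6 166 6 6 6 166 6 164, which concatenate to the answer.

1666666666166666661666661666164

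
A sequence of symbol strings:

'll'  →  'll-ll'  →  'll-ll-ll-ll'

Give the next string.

Every step duplicates the string with '-' between the halves.
One more doubling of ll-ll-ll-ll gives the answer.

ll-ll-ll-ll-ll-ll-ll-ll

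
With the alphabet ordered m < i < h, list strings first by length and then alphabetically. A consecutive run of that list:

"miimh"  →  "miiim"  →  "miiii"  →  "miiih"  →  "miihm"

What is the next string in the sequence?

miihi

Find the rightmost character of miihm below h, bump it to the next letter, and reset everything to its right to m.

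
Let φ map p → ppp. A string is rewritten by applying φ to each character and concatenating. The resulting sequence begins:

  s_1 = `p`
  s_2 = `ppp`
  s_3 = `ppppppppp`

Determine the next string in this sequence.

ppppppppppppppppppppppppppp

Expanding ppppppppp: p→ppp, p→ppp, p→ppp, p→ppp, p→ppp, p→ppp, p→ppp, p→ppp, p→ppp. Concatenated: ppp ppp ppp ppp ppp ppp ppp ppp ppp.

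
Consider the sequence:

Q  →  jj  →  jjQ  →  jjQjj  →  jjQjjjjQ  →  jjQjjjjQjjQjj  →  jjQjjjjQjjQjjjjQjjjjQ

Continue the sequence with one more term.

jjQjjjjQjjQjjjjQjjjjQjjQjjjjQjjQjj

This is a Fibonacci-style word recurrence s(k) = s(k−1)·s(k−2): e.g. jj·Q = jjQ.
So term 8 is jjQjjjjQjjQjjjjQjjjjQ·jjQjjjjQjjQjj.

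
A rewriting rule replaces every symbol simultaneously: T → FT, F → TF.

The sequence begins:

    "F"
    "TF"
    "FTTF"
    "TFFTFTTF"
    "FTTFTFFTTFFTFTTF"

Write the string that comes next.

TFFTFTTFFTTFTFFTFTTFTFFTTFFTFTTF

φ(FTTFTFFTTFFTFTTF) expands symbol-by-symbol to TF FT FT TF FT TF TF FT FT TF TF FT TF FT FT TF; joining the 16 pieces gives the next term.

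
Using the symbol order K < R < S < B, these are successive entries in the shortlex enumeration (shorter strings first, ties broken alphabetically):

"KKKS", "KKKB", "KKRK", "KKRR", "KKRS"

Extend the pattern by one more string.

Treat KKRS as a base-4 numeral over the given alphabet and add one, carrying through any trailing B's.

KKRB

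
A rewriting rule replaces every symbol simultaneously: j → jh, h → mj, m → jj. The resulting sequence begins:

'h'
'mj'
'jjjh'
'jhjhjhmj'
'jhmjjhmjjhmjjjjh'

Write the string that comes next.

Rewriting the 16 symbols of jhmjjhmjjhmjjjjh one by one yields jh mj jj jh jh mj jj jh jh mj jj jh jh jh jh mj; concatenated:

jhmjjjjhjhmjjjjhjhmjjjjhjhjhjhmj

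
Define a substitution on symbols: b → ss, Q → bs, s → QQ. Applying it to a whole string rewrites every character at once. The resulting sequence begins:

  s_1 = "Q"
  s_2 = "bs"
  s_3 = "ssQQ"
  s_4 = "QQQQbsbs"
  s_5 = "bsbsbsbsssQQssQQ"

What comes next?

φ(bsbsbsbsssQQssQQ) expands symbol-by-symbol to ss QQ ss QQ ss QQ ss QQ QQ QQ bs bs QQ QQ bs bs; joining the 16 pieces gives the next term.

ssQQssQQssQQssQQQQQQbsbsQQQQbsbs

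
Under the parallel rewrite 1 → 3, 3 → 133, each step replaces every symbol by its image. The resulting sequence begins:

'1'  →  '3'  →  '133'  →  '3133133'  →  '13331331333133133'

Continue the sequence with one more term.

31331331333133133313313313331331333133133

Replace each of the 17 characters of 13331331333133133 in place — 3 133 133 133 3 133 133 3 133 133 133 3 133 133 3 133 133 — and concatenate.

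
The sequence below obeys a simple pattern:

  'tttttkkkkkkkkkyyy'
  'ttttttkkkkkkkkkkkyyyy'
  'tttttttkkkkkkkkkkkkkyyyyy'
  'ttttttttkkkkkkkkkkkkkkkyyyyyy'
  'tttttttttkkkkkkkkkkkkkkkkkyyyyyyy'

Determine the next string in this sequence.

Each string has the form t^{n+2} k^{2n+3} y^{n}, where the shown terms are n = 3, 4, 5, 6, 7.
For the next term, n = 8, so the run lengths are 10, 19, 8.

ttttttttttkkkkkkkkkkkkkkkkkkkyyyyyyyy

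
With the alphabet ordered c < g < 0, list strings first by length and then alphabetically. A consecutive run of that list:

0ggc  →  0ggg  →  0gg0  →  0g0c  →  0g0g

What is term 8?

00cg

Advancing 3 positions from 0g0g through 0g0g → 0g00 → 00cc reaches term 8.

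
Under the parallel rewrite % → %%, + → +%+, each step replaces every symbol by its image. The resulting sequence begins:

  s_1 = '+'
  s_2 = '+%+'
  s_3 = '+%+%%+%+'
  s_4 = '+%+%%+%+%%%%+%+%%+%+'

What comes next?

+%+%%+%+%%%%+%+%%+%+%%%%%%%%+%+%%+%+%%%%+%+%%+%+

Applying the rule to each of the 20 symbols of +%+%%+%+%%%%+%+%%+%+ gives the pieces +%+ %% +%+ %% %% +%+ %% +%+ %% %% %% %% +%+ %% +%+ %% %% +%+ %% +%+, which concatenate to the answer.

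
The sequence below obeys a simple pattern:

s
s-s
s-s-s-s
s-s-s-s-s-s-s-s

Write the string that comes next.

Each string is two copies of the previous one joined by '-'.
Doubling s-s-s-s-s-s-s-s with '-' between the halves:

s-s-s-s-s-s-s-s-s-s-s-s-s-s-s-s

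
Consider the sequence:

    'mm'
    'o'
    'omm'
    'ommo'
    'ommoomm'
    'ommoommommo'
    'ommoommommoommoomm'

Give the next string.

From term 3 onward, concatenate the last term with the second-to-last: o·mm = omm, omm·o = ommo, …
Continuing: ommoommommoommoomm · ommoommommo gives term 8.

ommoommommoommoommommoommommo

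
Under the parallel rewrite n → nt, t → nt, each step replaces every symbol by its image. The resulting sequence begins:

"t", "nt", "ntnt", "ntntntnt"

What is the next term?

ntntntntntntntnt

Expanding ntntntnt: n→nt, t→nt, n→nt, t→nt, n→nt, t→nt, n→nt, t→nt. Concatenated: nt nt nt nt nt nt nt nt.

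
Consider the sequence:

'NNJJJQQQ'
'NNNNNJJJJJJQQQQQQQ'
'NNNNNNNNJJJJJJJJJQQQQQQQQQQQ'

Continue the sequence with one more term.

Reading off run lengths: N runs 2, 5, 8; J runs 3, 6, 9; Q runs 3, 7, 11 — each is linear in n (n = 1, 2, …).
For the next term, n = 4, so the run lengths are 11, 12, 15.

NNNNNNNNNNNJJJJJJJJJJJJQQQQQQQQQQQQQQQ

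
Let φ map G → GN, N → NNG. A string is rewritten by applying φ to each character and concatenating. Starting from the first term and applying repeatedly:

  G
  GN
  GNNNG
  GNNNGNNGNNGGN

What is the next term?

Applying the rule to each of the 13 symbols of GNNNGNNGNNGGN gives the pieces GN NNG NNG NNG GN NNG NNG GN NNG NNG GN GN NNG, which concatenate to the answer.

GNNNGNNGNNGGNNNGNNGGNNNGNNGGNGNNNG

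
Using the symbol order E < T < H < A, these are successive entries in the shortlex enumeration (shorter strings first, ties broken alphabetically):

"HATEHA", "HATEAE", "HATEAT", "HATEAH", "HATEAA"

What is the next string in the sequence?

HATTEE

The successor of HATEAA increments the rightmost position that isn't already A and resets every position after it to E.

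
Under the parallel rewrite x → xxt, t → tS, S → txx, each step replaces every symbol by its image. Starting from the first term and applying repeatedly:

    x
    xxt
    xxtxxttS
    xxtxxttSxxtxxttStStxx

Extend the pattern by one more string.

Replace each of the 21 characters of xxtxxttSxxtxxttStStxx in place — xxt xxt tS xxt xxt tS tS txx xxt xxt tS xxt xxt tS tS txx tS txx tS xxt xxt — and concatenate.

xxtxxttSxxtxxttStStxxxxtxxttSxxtxxttStStxxtStxxtSxxtxxt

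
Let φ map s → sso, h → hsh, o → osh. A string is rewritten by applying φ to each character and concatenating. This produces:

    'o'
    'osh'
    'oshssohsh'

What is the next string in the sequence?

Rewriting each symbol of oshssohsh: o→osh, s→sso, h→hsh, s→sso, s→sso, o→osh, h→hsh, s→sso, h→hsh, which concatenates to osh sso hsh sso sso osh hsh sso hsh.

oshssohshssossooshhshssohsh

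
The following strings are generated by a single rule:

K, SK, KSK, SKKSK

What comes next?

From term 3 onward, concatenate the second-to-last term with the last: K·SK = KSK, SK·KSK = SKKSK, …
So term 5 is KSK·SKKSK.

KSKSKKSK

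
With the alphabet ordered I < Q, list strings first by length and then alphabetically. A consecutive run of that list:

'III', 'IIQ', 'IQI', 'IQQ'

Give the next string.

Find the rightmost character of IQQ below Q, bump it to the next letter, and reset everything to its right to I.

QII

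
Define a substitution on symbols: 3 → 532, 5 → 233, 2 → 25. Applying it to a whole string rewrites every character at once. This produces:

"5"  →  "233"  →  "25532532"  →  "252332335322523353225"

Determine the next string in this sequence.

φ(252332335322523353225) expands symbol-by-symbol to 25 233 25 532 532 25 532 532 233 532 25 25 233 25 532 532 233 532 25 25 233; joining the 21 pieces gives the next term.

2523325532532255325322335322525233255325322335322525233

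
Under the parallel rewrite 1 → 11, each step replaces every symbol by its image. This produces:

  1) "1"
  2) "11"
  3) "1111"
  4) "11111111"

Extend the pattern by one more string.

Apply φ to 11111111 symbol by symbol: 1→11, 1→11, 1→11, 1→11, 1→11, 1→11, 1→11, 1→11; joined: 11 11 11 11 11 11 11 11.

1111111111111111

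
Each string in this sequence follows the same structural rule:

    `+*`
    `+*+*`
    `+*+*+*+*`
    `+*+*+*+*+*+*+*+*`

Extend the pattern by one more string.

Every step duplicates the string.
Doubling +*+*+*+*+*+*+*+*:

+*+*+*+*+*+*+*+*+*+*+*+*+*+*+*+*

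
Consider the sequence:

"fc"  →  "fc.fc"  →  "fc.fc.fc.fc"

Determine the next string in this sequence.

Every step duplicates the string with '.' between the halves.
So the next term is two copies of fc.fc.fc.fc with '.' between the halves.

fc.fc.fc.fc.fc.fc.fc.fc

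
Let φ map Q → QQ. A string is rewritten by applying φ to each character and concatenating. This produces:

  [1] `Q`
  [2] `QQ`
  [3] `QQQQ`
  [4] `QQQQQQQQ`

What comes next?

QQQQQQQQQQQQQQQQ

Expanding QQQQQQQQ: Q→QQ, Q→QQ, Q→QQ, Q→QQ, Q→QQ, Q→QQ, Q→QQ, Q→QQ. Concatenated: QQ QQ QQ QQ QQ QQ QQ QQ.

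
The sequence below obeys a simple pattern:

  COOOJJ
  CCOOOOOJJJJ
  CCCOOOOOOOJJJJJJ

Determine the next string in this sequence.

CCCCOOOOOOOOOJJJJJJJJ

Reading off run lengths: C runs 1, 2, 3; O runs 3, 5, 7; J runs 2, 4, 6 — each is linear in n (n = 1, 2, …).
At n = 4 the blocks have lengths 4, 9, 8.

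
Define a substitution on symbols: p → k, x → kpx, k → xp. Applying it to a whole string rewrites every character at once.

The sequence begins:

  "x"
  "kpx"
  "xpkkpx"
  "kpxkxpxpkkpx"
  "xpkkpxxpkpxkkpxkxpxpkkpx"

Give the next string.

Rewriting the 24 symbols of xpkkpxxpkpxkkpxkxpxpkkpx one by one yields kpx k xp xp k kpx kpx k xp k kpx xp xp k kpx xp kpx k kpx k xp xp k kpx; concatenated:

kpxkxpxpkkpxkpxkxpkkpxxpxpkkpxxpkpxkkpxkxpxpkkpx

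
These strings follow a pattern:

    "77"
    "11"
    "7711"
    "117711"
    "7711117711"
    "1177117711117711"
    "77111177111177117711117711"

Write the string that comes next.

This is a Fibonacci-style word recurrence s(k) = s(k−2)·s(k−1): e.g. 77·11 = 7711.
Continuing: 1177117711117711 · 77111177111177117711117711 gives term 8.

117711771111771177111177111177117711117711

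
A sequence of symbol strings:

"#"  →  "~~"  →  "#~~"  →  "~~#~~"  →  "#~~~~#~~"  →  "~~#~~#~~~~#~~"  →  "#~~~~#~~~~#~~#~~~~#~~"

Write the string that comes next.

~~#~~#~~~~#~~#~~~~#~~~~#~~#~~~~#~~

Each term (from the third on) is the two preceding terms concatenated in order: term 3 = #·~~ = #~~.
So term 8 is ~~#~~#~~~~#~~·#~~~~#~~~~#~~#~~~~#~~.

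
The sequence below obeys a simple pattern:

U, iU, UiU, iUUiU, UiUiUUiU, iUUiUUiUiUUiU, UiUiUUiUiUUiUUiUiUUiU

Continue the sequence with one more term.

From term 3 onward, concatenate the second-to-last term with the last: U·iU = UiU, iU·UiU = iUUiU, …
Continuing: iUUiUUiUiUUiU · UiUiUUiUiUUiUUiUiUUiU gives term 8.

iUUiUUiUiUUiUUiUiUUiUiUUiUUiUiUUiU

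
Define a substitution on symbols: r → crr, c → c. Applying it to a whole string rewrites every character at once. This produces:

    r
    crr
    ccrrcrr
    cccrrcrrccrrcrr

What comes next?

ccccrrcrrccrrcrrcccrrcrrccrrcrr

Applying the rule to each of the 15 symbols of cccrrcrrccrrcrr gives the pieces c c c crr crr c crr crr c c crr crr c crr crr, which concatenate to the answer.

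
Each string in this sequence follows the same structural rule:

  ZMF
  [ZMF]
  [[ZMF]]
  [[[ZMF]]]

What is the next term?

s(k+1) = [·s(k)·], so each term gains [ as a prefix and ] as a suffix.
Applying this once more to [[[ZMF]]]:

[[[[ZMF]]]]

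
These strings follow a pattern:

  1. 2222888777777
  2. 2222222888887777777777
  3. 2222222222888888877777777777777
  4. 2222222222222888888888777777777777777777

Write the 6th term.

2222222222222222222888888888888877777777777777777777777777

Reading off run lengths: 2 runs 4, 7, 10, 13; 8 runs 3, 5, 7, 9; 7 runs 6, 10, 14, 18 — each is linear in n (n = 1, 2, …).
For term 6, n = 6, so the run lengths are 19, 13, 26.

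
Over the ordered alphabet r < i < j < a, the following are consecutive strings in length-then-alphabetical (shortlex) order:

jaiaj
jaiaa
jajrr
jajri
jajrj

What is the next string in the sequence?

jajra

Find the rightmost character of jajrj below a, bump it to the next letter, and reset everything to its right to r.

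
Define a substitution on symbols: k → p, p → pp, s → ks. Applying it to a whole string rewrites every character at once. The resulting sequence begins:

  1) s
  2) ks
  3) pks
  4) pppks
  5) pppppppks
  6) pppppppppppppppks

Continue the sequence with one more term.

Rewriting the 17 symbols of pppppppppppppppks one by one yields pp pp pp pp pp pp pp pp pp pp pp pp pp pp pp p ks; concatenated:

pppppppppppppppppppppppppppppppks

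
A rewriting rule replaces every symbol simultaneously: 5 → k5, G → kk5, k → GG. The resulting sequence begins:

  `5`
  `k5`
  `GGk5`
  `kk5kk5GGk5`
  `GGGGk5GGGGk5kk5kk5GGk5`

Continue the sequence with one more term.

Replace each of the 22 characters of GGGGk5GGGGk5kk5kk5GGk5 in place — kk5 kk5 kk5 kk5 GG k5 kk5 kk5 kk5 kk5 GG k5 GG GG k5 GG GG k5 kk5 kk5 GG k5 — and concatenate.

kk5kk5kk5kk5GGk5kk5kk5kk5kk5GGk5GGGGk5GGGGk5kk5kk5GGk5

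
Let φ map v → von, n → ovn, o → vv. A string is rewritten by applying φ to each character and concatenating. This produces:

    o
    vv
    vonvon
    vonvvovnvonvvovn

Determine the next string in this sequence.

vonvvovnvonvonvvvonovnvonvvovnvonvonvvvonovn

Applying the rule to each of the 16 symbols of vonvvovnvonvvovn gives the pieces von vv ovn von von vv von ovn von vv ovn von von vv von ovn, which concatenate to the answer.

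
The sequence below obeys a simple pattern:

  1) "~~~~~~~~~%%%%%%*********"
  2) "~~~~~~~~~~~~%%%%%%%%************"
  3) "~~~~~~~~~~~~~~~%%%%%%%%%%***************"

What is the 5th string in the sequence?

~~~~~~~~~~~~~~~~~~~~~%%%%%%%%%%%%%%*********************

The n-th term is 3n ~'s then 2n %'s then 3n *'s, where the shown terms are n = 3, 4, 5.
Setting n = 7 gives 21, 14, 21 characters in each block.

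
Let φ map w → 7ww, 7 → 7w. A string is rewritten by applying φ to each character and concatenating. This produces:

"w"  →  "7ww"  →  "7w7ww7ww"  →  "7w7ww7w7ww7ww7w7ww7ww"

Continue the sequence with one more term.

Replace each of the 21 characters of 7w7ww7w7ww7ww7w7ww7ww in place — 7w 7ww 7w 7ww 7ww 7w 7ww 7w 7ww 7ww 7w 7ww 7ww 7w 7ww 7w 7ww 7ww 7w 7ww 7ww — and concatenate.

7w7ww7w7ww7ww7w7ww7w7ww7ww7w7ww7ww7w7ww7w7ww7ww7w7ww7ww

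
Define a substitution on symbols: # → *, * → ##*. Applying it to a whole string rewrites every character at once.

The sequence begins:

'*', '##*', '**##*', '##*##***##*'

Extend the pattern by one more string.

**##***##*##*##***##*

Expanding ##*##***##*: #→*, #→*, *→##*, #→*, #→*, *→##*, *→##*, *→##*, #→*, #→*, *→##*. Concatenated: * * ##* * * ##* ##* ##* * * ##*.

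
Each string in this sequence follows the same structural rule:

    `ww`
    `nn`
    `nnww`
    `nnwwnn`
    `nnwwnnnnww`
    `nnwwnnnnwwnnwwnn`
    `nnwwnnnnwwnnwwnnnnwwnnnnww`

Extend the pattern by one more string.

This is a Fibonacci-style word recurrence s(k) = s(k−1)·s(k−2): e.g. nn·ww = nnww.
Continuing: nnwwnnnnwwnnwwnnnnwwnnnnww · nnwwnnnnwwnnwwnn gives term 8.

nnwwnnnnwwnnwwnnnnwwnnnnwwnnwwnnnnwwnnwwnn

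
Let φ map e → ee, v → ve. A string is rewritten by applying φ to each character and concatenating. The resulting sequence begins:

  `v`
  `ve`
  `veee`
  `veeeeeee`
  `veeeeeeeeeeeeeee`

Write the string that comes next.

φ(veeeeeeeeeeeeeee) expands symbol-by-symbol to ve ee ee ee ee ee ee ee ee ee ee ee ee ee ee ee; joining the 16 pieces gives the next term.

veeeeeeeeeeeeeeeeeeeeeeeeeeeeeee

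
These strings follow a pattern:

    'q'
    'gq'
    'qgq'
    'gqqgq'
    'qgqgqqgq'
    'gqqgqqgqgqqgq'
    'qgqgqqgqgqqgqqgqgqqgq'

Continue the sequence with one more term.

From term 3 onward, concatenate the second-to-last term with the last: q·gq = qgq, gq·qgq = gqqgq, …
Continuing: gqqgqqgqgqqgq · qgqgqqgqgqqgqqgqgqqgq gives term 8.

gqqgqqgqgqqgqqgqgqqgqgqqgqqgqgqqgq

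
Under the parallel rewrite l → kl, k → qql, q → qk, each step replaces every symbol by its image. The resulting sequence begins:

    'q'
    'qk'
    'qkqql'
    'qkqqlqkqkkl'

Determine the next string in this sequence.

qkqqlqkqkklqkqqlqkqqlqqlkl

Apply φ to qkqqlqkqkkl symbol by symbol: q→qk, k→qql, q→qk, q→qk, l→kl, q→qk, k→qql, q→qk, k→qql, k→qql, l→kl; joined: qk qql qk qk kl qk qql qk qql qql kl.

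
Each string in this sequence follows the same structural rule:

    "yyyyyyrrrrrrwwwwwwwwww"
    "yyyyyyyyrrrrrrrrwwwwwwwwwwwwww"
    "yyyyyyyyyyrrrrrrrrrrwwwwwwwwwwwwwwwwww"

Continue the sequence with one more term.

yyyyyyyyyyyyrrrrrrrrrrrrwwwwwwwwwwwwwwwwwwwwww

The n-th term is 2n y's then 2n r's then 4n-2 w's, where the shown terms are n = 3, 4, 5.
Setting n = 6 gives 12, 12, 22 characters in each block.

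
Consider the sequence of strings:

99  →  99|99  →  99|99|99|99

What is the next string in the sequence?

s(k+1) = s(k)·|·s(k) — each term doubles the last with '|' between the halves.
One more doubling of 99|99|99|99 gives the answer.

99|99|99|99|99|99|99|99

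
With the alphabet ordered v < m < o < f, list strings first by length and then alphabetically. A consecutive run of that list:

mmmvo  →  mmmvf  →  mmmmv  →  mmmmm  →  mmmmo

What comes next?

mmmmf

Find the rightmost character of mmmmo below f, bump it to the next letter, and reset everything to its right to v.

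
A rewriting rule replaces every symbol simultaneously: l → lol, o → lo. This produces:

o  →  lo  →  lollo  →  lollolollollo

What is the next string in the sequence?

Replace each of the 13 characters of lollolollollo in place — lol lo lol lol lo lol lo lol lol lo lol lol lo — and concatenate.

lollolollollolollolollollolollollo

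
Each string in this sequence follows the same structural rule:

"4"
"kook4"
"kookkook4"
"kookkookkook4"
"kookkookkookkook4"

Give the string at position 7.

Each term is the previous one with kook prepended.
From kookkookkookkook4, 2 further steps: kookkookkookkook4 → kookkookkookkookkook4 → (answer).

kookkookkookkookkookkook4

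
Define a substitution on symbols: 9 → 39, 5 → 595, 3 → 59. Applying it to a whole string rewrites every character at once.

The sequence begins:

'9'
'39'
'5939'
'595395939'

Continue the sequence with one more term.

595395955939595395939

Rewriting each symbol of 595395939: 5→595, 9→39, 5→595, 3→59, 9→39, 5→595, 9→39, 3→59, 9→39, which concatenates to 595 39 595 59 39 595 39 59 39.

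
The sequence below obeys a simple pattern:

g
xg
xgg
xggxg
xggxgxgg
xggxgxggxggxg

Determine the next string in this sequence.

xggxgxggxggxgxggxgxgg

Each term (from the third on) is the previous term followed by the one before it: term 3 = xg·g = xgg.
The next term joins xggxgxggxggxg and xggxgxgg.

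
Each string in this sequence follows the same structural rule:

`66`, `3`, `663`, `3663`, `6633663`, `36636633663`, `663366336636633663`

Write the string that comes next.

36636633663663366336636633663

This is a Fibonacci-style word recurrence s(k) = s(k−2)·s(k−1): e.g. 66·3 = 663.
Continuing: 36636633663 · 663366336636633663 gives term 8.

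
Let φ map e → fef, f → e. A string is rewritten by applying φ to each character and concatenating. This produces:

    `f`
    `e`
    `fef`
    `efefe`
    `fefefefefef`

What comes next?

Rewriting each symbol of fefefefefef: f→e, e→fef, f→e, e→fef, f→e, e→fef, f→e, e→fef, f→e, e→fef, f→e, which concatenates to e fef e fef e fef e fef e fef e.

efefefefefefefefefefe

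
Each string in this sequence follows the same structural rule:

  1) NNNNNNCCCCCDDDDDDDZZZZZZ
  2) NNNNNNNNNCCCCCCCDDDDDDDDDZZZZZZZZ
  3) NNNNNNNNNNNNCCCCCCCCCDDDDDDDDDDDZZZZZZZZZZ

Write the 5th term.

NNNNNNNNNNNNNNNNNNCCCCCCCCCCCCCDDDDDDDDDDDDDDDZZZZZZZZZZZZZZ

Reading off run lengths: N runs 6, 9, 12; C runs 5, 7, 9; D runs 7, 9, 11; Z runs 6, 8, 10 — each is linear in n, where the shown terms are n = 2, 3, 4.
For term 5, n = 6, so the run lengths are 18, 13, 15, 14.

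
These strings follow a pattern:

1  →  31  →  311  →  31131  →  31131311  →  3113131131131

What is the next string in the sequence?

This is a Fibonacci-style word recurrence s(k) = s(k−1)·s(k−2): e.g. 31·1 = 311.
The next term joins 3113131131131 and 31131311.

311313113113131131311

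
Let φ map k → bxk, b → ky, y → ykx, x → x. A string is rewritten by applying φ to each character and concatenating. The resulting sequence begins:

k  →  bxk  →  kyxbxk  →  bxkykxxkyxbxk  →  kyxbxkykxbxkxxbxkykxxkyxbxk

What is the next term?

bxkykxxkyxbxkykxbxkxkyxbxkxxkyxbxkykxbxkxxbxkykxxkyxbxk

Applying the rule to each of the 27 symbols of kyxbxkykxbxkxxbxkykxxkyxbxk gives the pieces bxk ykx x ky x bxk ykx bxk x ky x bxk x x ky x bxk ykx bxk x x bxk ykx x ky x bxk, which concatenate to the answer.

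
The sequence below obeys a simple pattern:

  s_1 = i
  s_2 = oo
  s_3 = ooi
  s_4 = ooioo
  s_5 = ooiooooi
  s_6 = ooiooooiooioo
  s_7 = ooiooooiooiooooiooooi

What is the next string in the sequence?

ooiooooiooiooooiooooiooiooooiooioo

From term 3 onward, concatenate the last term with the second-to-last: oo·i = ooi, ooi·oo = ooioo, …
The next term joins ooiooooiooiooooiooooi and ooiooooiooioo.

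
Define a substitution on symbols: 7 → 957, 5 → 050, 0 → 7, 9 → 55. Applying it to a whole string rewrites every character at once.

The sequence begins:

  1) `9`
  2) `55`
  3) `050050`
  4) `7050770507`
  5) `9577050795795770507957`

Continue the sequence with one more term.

Applying the rule to each of the 22 symbols of 9577050795795770507957 gives the pieces 55 050 957 957 7 050 7 957 55 050 957 55 050 957 957 7 050 7 957 55 050 957, which concatenate to the answer.

550509579577050795755050957550509579577050795755050957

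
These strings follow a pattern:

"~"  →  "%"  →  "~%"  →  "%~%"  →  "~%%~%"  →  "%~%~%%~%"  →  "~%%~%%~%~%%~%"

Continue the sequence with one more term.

%~%~%%~%~%%~%%~%~%%~%

From term 3 onward, concatenate the second-to-last term with the last: ~·% = ~%, %·~% = %~%, …
Continuing: %~%~%%~% · ~%%~%%~%~%%~% gives term 8.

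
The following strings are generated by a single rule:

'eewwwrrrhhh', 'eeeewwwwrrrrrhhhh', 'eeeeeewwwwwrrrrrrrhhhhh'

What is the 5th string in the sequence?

The n-th term is 2n e's then n+2 w's then 2n+1 r's then n+2 h's (n = 1, 2, …).
At n = 5 the blocks have lengths 10, 7, 11, 7.

eeeeeeeeeewwwwwwwrrrrrrrrrrrhhhhhhh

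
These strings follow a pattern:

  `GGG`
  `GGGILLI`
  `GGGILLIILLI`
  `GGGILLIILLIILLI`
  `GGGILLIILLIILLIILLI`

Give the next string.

The strings grow by a fixed suffix ILLI each time.
So the next term is GGGILLIILLIILLIILLI·ILLI.

GGGILLIILLIILLIILLIILLI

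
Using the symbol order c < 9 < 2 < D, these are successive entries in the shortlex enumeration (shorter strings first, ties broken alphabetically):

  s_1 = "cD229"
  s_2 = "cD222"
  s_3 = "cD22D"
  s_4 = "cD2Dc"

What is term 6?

Stepping forward 2 times from cD2Dc: cD2Dc → cD2D9, then the target.

cD2D2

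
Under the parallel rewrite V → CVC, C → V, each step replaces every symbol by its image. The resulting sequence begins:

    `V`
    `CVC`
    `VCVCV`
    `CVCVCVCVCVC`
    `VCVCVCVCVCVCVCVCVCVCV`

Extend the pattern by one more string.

Replace each of the 21 characters of VCVCVCVCVCVCVCVCVCVCV in place — CVC V CVC V CVC V CVC V CVC V CVC V CVC V CVC V CVC V CVC V CVC — and concatenate.

CVCVCVCVCVCVCVCVCVCVCVCVCVCVCVCVCVCVCVCVCVC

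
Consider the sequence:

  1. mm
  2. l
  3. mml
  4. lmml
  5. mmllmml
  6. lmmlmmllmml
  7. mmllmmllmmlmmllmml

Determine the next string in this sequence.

lmmlmmllmmlmmllmmllmmlmmllmml

Each term (from the third on) is the two preceding terms concatenated in order: term 3 = mm·l = mml.
So term 8 is lmmlmmllmml·mmllmmllmmlmmllmml.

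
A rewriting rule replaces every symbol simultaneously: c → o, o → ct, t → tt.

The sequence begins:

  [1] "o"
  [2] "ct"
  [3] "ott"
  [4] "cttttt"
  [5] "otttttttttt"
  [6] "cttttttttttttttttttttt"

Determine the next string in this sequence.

Rewriting the 22 symbols of cttttttttttttttttttttt one by one yields o tt tt tt tt tt tt tt tt tt tt tt tt tt tt tt tt tt tt tt tt tt; concatenated:

otttttttttttttttttttttttttttttttttttttttttt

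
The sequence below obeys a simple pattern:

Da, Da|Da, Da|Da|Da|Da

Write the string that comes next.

Every step duplicates the string with '|' between the halves.
Doubling Da|Da|Da|Da with '|' between the halves:

Da|Da|Da|Da|Da|Da|Da|Da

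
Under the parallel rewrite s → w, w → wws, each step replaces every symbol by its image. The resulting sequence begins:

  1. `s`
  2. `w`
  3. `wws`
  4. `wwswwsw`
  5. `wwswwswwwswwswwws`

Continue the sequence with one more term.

Rewriting the 17 symbols of wwswwswwwswwswwws one by one yields wws wws w wws wws w wws wws wws w wws wws w wws wws wws w; concatenated:

wwswwswwwswwswwwswwswwswwwswwswwwswwswwsw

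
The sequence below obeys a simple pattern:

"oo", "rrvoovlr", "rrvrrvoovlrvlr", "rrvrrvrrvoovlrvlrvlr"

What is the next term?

Each term wraps the previous one in rrv on the left and vlr on the right.
Applying this once more to rrvrrvrrvoovlrvlrvlr:

rrvrrvrrvrrvoovlrvlrvlrvlr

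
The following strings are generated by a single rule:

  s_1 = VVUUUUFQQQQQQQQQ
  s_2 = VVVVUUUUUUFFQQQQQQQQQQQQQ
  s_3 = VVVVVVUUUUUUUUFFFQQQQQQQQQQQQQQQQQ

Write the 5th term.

VVVVVVVVVVUUUUUUUUUUUUFFFFFQQQQQQQQQQQQQQQQQQQQQQQQQ

The n-th term is 2n-2 V's then 2n U's then n-1 F's then 4n+1 Q's, where the shown terms are n = 2, 3, 4.
At n = 6 the blocks have lengths 10, 12, 5, 25.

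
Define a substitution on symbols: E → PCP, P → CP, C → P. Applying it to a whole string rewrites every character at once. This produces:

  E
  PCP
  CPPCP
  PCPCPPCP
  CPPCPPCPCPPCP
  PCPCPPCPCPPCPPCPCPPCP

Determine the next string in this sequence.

Rewriting the 21 symbols of PCPCPPCPCPPCPPCPCPPCP one by one yields CP P CP P CP CP P CP P CP CP P CP CP P CP P CP CP P CP; concatenated:

CPPCPPCPCPPCPPCPCPPCPCPPCPPCPCPPCP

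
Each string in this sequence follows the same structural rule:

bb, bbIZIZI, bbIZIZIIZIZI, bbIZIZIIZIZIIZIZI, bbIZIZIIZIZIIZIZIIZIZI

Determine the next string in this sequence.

Every step adds IZIZI to the end: s(k+1) = s(k)·IZIZI.
So the next term is bbIZIZIIZIZIIZIZIIZIZI·IZIZI.

bbIZIZIIZIZIIZIZIIZIZIIZIZI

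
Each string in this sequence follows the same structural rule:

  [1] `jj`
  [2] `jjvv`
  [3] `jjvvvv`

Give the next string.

Every step adds vv to the end: s(k+1) = s(k)·vv.
So the next term is jjvvvv·vv.

jjvvvvvv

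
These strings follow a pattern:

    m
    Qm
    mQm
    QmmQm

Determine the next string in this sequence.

mQmQmmQm

Each term (from the third on) is the two preceding terms concatenated in order: term 3 = m·Qm = mQm.
The next term joins mQm and QmmQm.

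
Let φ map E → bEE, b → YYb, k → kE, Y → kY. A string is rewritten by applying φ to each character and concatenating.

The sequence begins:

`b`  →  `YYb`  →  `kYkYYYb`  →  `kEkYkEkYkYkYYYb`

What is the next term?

kEbEEkEkYkEbEEkEkYkEkYkEkYkYkYYYb

Replace each of the 15 characters of kEkYkEkYkYkYYYb in place — kE bEE kE kY kE bEE kE kY kE kY kE kY kY kY YYb — and concatenate.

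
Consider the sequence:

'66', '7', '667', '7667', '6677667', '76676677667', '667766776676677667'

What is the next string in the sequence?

76676677667667766776676677667

Each term (from the third on) is the two preceding terms concatenated in order: term 3 = 66·7 = 667.
So term 8 is 76676677667·667766776676677667.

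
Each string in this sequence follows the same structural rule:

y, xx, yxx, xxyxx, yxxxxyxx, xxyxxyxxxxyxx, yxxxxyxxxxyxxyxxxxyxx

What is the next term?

Each term (from the third on) is the two preceding terms concatenated in order: term 3 = y·xx = yxx.
Continuing: xxyxxyxxxxyxx · yxxxxyxxxxyxxyxxxxyxx gives term 8.

xxyxxyxxxxyxxyxxxxyxxxxyxxyxxxxyxx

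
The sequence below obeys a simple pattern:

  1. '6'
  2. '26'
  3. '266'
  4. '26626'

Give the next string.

26626266

This is a Fibonacci-style word recurrence s(k) = s(k−1)·s(k−2): e.g. 26·6 = 266.
The next term joins 26626 and 266.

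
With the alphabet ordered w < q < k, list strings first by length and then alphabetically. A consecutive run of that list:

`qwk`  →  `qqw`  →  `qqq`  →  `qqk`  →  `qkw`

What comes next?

qkq

Treat qkw as a base-3 numeral over the given alphabet and add one, carrying through any trailing k's.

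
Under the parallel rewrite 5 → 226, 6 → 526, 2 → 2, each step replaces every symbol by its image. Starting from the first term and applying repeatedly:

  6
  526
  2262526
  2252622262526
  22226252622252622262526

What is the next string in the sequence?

Rewriting the 23 symbols of 22226252622252622262526 one by one yields 2 2 2 2 526 2 226 2 526 2 2 2 226 2 526 2 2 2 526 2 226 2 526; concatenated:

222252622262526222226252622252622262526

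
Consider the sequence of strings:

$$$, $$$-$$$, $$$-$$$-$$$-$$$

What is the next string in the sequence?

Every step duplicates the string with '-' between the halves.
Doubling $$$-$$$-$$$-$$$ with '-' between the halves:

$$$-$$$-$$$-$$$-$$$-$$$-$$$-$$$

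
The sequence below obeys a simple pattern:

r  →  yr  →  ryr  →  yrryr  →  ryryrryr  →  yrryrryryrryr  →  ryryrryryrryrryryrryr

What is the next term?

yrryrryryrryrryryrryryrryrryryrryr

Each term (from the third on) is the two preceding terms concatenated in order: term 3 = r·yr = ryr.
So term 8 is yrryrryryrryr·ryryrryryrryrryryrryr.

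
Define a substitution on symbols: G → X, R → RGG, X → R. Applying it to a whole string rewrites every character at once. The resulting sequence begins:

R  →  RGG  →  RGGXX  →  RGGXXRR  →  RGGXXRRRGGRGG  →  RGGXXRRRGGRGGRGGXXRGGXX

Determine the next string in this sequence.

Rewriting the 23 symbols of RGGXXRRRGGRGGRGGXXRGGXX one by one yields RGG X X R R RGG RGG RGG X X RGG X X RGG X X R R RGG X X R R; concatenated:

RGGXXRRRGGRGGRGGXXRGGXXRGGXXRRRGGXXRR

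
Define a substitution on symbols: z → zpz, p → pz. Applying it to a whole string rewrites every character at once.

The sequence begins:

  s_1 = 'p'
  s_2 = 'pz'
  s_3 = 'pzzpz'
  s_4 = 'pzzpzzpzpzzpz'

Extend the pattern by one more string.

Rewriting the 13 symbols of pzzpzzpzpzzpz one by one yields pz zpz zpz pz zpz zpz pz zpz pz zpz zpz pz zpz; concatenated:

pzzpzzpzpzzpzzpzpzzpzpzzpzzpzpzzpz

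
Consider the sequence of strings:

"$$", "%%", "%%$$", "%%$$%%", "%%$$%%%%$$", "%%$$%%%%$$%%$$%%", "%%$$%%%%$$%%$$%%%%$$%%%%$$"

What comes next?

%%$$%%%%$$%%$$%%%%$$%%%%$$%%$$%%%%$$%%$$%%

From term 3 onward, concatenate the last term with the second-to-last: %%·$$ = %%$$, %%$$·%% = %%$$%%, …
So term 8 is %%$$%%%%$$%%$$%%%%$$%%%%$$·%%$$%%%%$$%%$$%%.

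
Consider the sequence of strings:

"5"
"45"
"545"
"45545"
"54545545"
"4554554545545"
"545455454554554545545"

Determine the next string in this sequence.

From term 3 onward, concatenate the second-to-last term with the last: 5·45 = 545, 45·545 = 45545, …
The next term joins 4554554545545 and 545455454554554545545.

4554554545545545455454554554545545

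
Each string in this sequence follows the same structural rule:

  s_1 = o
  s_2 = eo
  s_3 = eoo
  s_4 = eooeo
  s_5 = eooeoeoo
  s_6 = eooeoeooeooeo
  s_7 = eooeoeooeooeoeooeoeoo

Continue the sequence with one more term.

From term 3 onward, concatenate the last term with the second-to-last: eo·o = eoo, eoo·eo = eooeo, …
The next term joins eooeoeooeooeoeooeoeoo and eooeoeooeooeo.

eooeoeooeooeoeooeoeooeooeoeooeooeo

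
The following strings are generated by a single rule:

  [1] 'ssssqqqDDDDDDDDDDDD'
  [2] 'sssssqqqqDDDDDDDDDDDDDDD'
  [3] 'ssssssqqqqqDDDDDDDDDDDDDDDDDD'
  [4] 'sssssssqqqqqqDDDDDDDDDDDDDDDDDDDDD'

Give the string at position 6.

Reading off run lengths: s runs 4, 5, 6, 7; q runs 3, 4, 5, 6; D runs 12, 15, 18, 21 — each is linear in n, where the shown terms are n = 3, 4, 5, 6.
For term 6, n = 8, so the run lengths are 9, 8, 27.

sssssssssqqqqqqqqDDDDDDDDDDDDDDDDDDDDDDDDDDD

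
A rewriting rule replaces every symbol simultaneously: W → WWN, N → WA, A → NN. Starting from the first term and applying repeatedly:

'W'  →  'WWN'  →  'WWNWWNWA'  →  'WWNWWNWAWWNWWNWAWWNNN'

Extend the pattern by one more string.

WWNWWNWAWWNWWNWAWWNNNWWNWWNWAWWNWWNWAWWNNNWWNWWNWAWAWA

φ(WWNWWNWAWWNWWNWAWWNNN) expands symbol-by-symbol to WWN WWN WA WWN WWN WA WWN NN WWN WWN WA WWN WWN WA WWN NN WWN WWN WA WA WA; joining the 21 pieces gives the next term.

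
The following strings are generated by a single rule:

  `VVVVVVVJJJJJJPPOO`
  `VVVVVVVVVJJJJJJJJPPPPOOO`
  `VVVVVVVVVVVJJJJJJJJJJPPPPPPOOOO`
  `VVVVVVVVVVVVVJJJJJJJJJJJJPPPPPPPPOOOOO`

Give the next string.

VVVVVVVVVVVVVVVJJJJJJJJJJJJJJPPPPPPPPPPOOOOOO

Reading off run lengths: V runs 7, 9, 11, 13; J runs 6, 8, 10, 12; P runs 2, 4, 6, 8; O runs 2, 3, 4, 5 — each is linear in n, where the shown terms are n = 2, 3, 4, 5.
At n = 6 the blocks have lengths 15, 14, 10, 6.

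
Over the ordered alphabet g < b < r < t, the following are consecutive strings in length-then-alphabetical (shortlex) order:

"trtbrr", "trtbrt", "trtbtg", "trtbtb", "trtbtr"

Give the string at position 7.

Advancing 2 positions from trtbtr through trtbtr → trtbtt reaches term 7.

trtrgg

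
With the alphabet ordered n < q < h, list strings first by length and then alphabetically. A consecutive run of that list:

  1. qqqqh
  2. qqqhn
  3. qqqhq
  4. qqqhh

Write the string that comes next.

The successor of qqqhh increments the rightmost position that isn't already h and resets every position after it to n.

qqhnn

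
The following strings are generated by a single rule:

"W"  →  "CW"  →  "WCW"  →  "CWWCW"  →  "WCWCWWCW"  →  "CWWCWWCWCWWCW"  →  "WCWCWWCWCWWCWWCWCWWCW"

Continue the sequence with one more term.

This is a Fibonacci-style word recurrence s(k) = s(k−2)·s(k−1): e.g. W·CW = WCW.
Continuing: CWWCWWCWCWWCW · WCWCWWCWCWWCWWCWCWWCW gives term 8.

CWWCWWCWCWWCWWCWCWWCWCWWCWWCWCWWCW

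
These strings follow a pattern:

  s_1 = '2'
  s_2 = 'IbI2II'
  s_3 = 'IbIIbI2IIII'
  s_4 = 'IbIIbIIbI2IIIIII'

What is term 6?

Every step adds IbI to the front and II to the end of the previous string.
From IbIIbIIbI2IIIIII, 2 further steps: IbIIbIIbI2IIIIII → IbIIbIIbIIbI2IIIIIIII → (answer).

IbIIbIIbIIbIIbI2IIIIIIIIII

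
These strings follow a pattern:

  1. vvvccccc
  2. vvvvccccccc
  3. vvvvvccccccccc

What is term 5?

vvvvvvvccccccccccccc

Reading off run lengths: v runs 3, 4, 5; c runs 5, 7, 9 — each is linear in n, where the shown terms are n = 3, 4, 5.
At n = 7 the blocks have lengths 7, 13.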